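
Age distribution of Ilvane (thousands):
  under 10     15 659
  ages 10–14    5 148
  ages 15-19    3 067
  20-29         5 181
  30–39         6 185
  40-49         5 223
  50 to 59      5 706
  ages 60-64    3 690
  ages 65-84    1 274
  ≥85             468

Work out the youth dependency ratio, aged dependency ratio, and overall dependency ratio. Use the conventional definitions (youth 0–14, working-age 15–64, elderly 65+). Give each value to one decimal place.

Youth dependency ratio: 71.6
Old-age dependency ratio: 6.0
Total dependency ratio: 77.6

0–14: 15 659 + 5 148 = 20 807
15–64: 3 067 + 5 181 + 6 185 + 5 223 + 5 706 + 3 690 = 29 052
65+: 1 274 + 468 = 1 742
Youth dependency ratio = 20 807 / 29 052 × 100 = 71.6
Old-age dependency ratio = 1 742 / 29 052 × 100 = 6.0
Total dependency ratio = (20 807 + 1 742) / 29 052 × 100 = 22 549 / 29 052 × 100 = 77.6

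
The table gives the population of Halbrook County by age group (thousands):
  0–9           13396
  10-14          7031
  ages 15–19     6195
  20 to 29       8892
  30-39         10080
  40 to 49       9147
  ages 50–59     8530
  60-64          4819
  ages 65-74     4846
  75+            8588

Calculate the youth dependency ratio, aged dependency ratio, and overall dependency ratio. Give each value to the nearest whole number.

Youth dependency ratio: 43
Old-age dependency ratio: 28
Total dependency ratio: 71

0–14: 13396 + 7031 = 20427
15–64: 6195 + 8892 + 10080 + 9147 + 8530 + 4819 = 47663
65+: 4846 + 8588 = 13434
Youth dependency ratio = 20427 / 47663 × 100 = 43
Old-age dependency ratio = 13434 / 47663 × 100 = 28
Total dependency ratio = (20427 + 13434) / 47663 × 100 = 33861 / 47663 × 100 = 71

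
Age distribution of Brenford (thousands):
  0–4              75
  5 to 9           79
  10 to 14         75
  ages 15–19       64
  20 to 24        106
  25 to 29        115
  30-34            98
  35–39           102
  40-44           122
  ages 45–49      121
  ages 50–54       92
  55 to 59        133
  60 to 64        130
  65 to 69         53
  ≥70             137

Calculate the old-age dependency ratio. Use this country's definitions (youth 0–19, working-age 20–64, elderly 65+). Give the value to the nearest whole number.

Old-age dependency ratio: 19

0–19: 75 + 79 + 75 + 64 = 293
20–64: 106 + 115 + 98 + 102 + 122 + 121 + 92 + 133 + 130 = 1019
65+: 53 + 137 = 190
Old-age dependency ratio = 190 / 1019 × 100 = 19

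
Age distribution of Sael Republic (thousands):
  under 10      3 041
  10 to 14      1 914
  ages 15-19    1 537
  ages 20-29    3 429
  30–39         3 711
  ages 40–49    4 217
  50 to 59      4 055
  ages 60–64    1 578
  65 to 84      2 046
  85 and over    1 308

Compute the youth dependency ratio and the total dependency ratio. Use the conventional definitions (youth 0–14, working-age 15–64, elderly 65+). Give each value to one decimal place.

0–14: 3 041 + 1 914 = 4 955
15–64: 1 537 + 3 429 + 3 711 + 4 217 + 4 055 + 1 578 = 18 527
65+: 2 046 + 1 308 = 3 354
Youth dependency ratio = 4 955 / 18 527 × 100 = 26.7
Total dependency ratio = (4 955 + 3 354) / 18 527 × 100 = 8 309 / 18 527 × 100 = 44.8

Youth dependency ratio: 26.7
Total dependency ratio: 44.8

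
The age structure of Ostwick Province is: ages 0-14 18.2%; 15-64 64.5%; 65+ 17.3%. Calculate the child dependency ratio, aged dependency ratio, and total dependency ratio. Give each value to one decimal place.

Youth dependency ratio: 28.2
Old-age dependency ratio: 26.8
Total dependency ratio: 55.0

Youth dependency ratio = 18.2 / 64.5 × 100 = 28.2
Old-age dependency ratio = 17.3 / 64.5 × 100 = 26.8
Total dependency ratio = (18.2 + 17.3) / 64.5 × 100 = 35.5 / 64.5 × 100 = 55.0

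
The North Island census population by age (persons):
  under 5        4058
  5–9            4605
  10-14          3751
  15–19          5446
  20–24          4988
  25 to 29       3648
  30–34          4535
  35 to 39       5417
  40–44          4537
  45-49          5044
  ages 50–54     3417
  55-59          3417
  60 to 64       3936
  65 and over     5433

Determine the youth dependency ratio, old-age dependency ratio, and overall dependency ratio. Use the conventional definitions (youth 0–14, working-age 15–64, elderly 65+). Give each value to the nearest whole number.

Youth dependency ratio: 28
Old-age dependency ratio: 12
Total dependency ratio: 40

0–14: 4058 + 4605 + 3751 = 12414
15–64: 5446 + 4988 + 3648 + 4535 + 5417 + 4537 + 5044 + 3417 + 3417 + 3936 = 44385
65+: 5433
Youth dependency ratio = 12414 / 44385 × 100 = 28
Old-age dependency ratio = 5433 / 44385 × 100 = 12
Total dependency ratio = (12414 + 5433) / 44385 × 100 = 17847 / 44385 × 100 = 40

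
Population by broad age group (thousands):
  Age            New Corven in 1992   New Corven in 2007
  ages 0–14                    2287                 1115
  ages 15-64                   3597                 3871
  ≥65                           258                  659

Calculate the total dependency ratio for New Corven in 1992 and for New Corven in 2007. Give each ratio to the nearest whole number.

New Corven in 1992: (2287 + 258) / 3597 × 100 = 2545 / 3597 × 100 = 71
New Corven in 2007: (1115 + 659) / 3871 × 100 = 1774 / 3871 × 100 = 46

New Corven in 1992: 71
New Corven in 2007: 46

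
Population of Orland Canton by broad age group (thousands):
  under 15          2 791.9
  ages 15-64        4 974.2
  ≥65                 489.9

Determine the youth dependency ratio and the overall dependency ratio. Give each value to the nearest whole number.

Youth dependency ratio = 2 791.9 / 4 974.2 × 100 = 56
Total dependency ratio = (2 791.9 + 489.9) / 4 974.2 × 100 = 3 281.8 / 4 974.2 × 100 = 66

Youth dependency ratio: 56
Total dependency ratio: 66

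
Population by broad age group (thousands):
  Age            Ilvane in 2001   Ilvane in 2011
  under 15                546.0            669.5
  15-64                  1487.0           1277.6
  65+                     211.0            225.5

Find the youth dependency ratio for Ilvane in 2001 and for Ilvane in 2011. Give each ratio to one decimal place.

Ilvane in 2001: 546.0 / 1487.0 × 100 = 36.7
Ilvane in 2011: 669.5 / 1277.6 × 100 = 52.4

Ilvane in 2001: 36.7
Ilvane in 2011: 52.4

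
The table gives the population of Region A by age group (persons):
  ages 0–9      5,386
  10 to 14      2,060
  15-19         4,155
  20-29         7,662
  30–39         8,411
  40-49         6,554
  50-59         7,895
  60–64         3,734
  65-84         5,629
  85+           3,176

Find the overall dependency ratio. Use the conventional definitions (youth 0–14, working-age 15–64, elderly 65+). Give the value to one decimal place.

Total dependency ratio: 42.3

0–14: 5,386 + 2,060 = 7,446
15–64: 4,155 + 7,662 + 8,411 + 6,554 + 7,895 + 3,734 = 38,411
65+: 5,629 + 3,176 = 8,805
Total dependency ratio = (7,446 + 8,805) / 38,411 × 100 = 16,251 / 38,411 × 100 = 42.3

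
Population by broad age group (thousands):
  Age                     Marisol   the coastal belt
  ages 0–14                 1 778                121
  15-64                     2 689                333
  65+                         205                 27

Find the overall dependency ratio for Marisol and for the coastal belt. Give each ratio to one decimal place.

Marisol: (1 778 + 205) / 2 689 × 100 = 1 983 / 2 689 × 100 = 73.7
the coastal belt: (121 + 27) / 333 × 100 = 148 / 333 × 100 = 44.4

Marisol: 73.7
the coastal belt: 44.4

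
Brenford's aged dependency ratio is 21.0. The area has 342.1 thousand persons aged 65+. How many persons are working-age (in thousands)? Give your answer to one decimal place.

Old-age dependency ratio = elderly / working-age × 100
21.0 = 342.1 / W × 100
⇒ 1,629.0

Working-age: 1,629.0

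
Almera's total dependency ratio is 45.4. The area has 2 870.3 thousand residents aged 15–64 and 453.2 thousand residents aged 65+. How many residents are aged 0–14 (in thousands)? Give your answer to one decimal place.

Aged 0–14: 849.9

Total dependency ratio = (youth + elderly) / working-age × 100
45.4 = (Y + 453.2) / 2 870.3 × 100
⇒ 849.9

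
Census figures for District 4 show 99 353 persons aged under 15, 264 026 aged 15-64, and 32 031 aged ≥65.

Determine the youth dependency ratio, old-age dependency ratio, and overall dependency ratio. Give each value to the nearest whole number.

Youth dependency ratio = 99 353 / 264 026 × 100 = 38
Old-age dependency ratio = 32 031 / 264 026 × 100 = 12
Total dependency ratio = (99 353 + 32 031) / 264 026 × 100 = 131 384 / 264 026 × 100 = 50

Youth dependency ratio: 38
Old-age dependency ratio: 12
Total dependency ratio: 50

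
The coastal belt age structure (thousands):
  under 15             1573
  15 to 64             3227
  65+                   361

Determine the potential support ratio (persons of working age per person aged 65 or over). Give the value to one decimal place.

Potential support ratio: 8.9

Potential support ratio = 3227 / 361 = 8.9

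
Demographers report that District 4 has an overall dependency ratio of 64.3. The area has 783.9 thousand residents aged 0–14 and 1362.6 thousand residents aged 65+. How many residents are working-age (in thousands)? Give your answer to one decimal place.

Total dependency ratio = (youth + elderly) / working-age × 100
64.3 = (783.9 + 1362.6) / W × 100
⇒ 3338.3

Working-age: 3338.3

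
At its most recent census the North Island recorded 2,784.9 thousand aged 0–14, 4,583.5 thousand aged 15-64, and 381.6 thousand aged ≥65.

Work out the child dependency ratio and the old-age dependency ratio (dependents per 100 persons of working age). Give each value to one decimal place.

Youth dependency ratio: 60.8
Old-age dependency ratio: 8.3

Youth dependency ratio = 2,784.9 / 4,583.5 × 100 = 60.8
Old-age dependency ratio = 381.6 / 4,583.5 × 100 = 8.3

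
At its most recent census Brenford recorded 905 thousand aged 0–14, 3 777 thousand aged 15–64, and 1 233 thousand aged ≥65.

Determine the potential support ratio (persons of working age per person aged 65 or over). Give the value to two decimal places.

Potential support ratio: 3.06

Potential support ratio = 3 777 / 1 233 = 3.06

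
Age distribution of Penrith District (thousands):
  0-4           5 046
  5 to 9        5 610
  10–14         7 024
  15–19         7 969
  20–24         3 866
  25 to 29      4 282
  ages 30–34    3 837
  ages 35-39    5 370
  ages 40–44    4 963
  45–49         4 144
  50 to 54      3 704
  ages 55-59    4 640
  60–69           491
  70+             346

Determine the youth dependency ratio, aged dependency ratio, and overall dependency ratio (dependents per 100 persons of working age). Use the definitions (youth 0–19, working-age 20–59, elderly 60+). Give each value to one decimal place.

0–19: 5 046 + 5 610 + 7 024 + 7 969 = 25 649
20–59: 3 866 + 4 282 + 3 837 + 5 370 + 4 963 + 4 144 + 3 704 + 4 640 = 34 806
60+: 491 + 346 = 837
Youth dependency ratio = 25 649 / 34 806 × 100 = 73.7
Old-age dependency ratio = 837 / 34 806 × 100 = 2.4
Total dependency ratio = (25 649 + 837) / 34 806 × 100 = 26 486 / 34 806 × 100 = 76.1

Youth dependency ratio: 73.7
Old-age dependency ratio: 2.4
Total dependency ratio: 76.1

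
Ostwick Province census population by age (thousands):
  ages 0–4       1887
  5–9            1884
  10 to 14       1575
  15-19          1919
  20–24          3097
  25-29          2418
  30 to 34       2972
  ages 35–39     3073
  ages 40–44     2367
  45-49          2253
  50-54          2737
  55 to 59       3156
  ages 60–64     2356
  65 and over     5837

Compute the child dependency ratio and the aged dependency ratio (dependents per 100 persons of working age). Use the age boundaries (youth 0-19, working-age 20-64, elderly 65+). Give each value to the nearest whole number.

Youth dependency ratio: 30
Old-age dependency ratio: 24

0–19: 1887 + 1884 + 1575 + 1919 = 7265
20–64: 3097 + 2418 + 2972 + 3073 + 2367 + 2253 + 2737 + 3156 + 2356 = 24429
65+: 5837
Youth dependency ratio = 7265 / 24429 × 100 = 30
Old-age dependency ratio = 5837 / 24429 × 100 = 24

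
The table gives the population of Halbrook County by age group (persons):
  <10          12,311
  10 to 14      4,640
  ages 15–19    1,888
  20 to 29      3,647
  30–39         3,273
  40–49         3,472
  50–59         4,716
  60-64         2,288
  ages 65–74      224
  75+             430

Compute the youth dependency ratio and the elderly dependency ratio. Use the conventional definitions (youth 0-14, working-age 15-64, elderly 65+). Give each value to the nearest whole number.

0–14: 12,311 + 4,640 = 16,951
15–64: 1,888 + 3,647 + 3,273 + 3,472 + 4,716 + 2,288 = 19,284
65+: 224 + 430 = 654
Youth dependency ratio = 16,951 / 19,284 × 100 = 88
Old-age dependency ratio = 654 / 19,284 × 100 = 3

Youth dependency ratio: 88
Old-age dependency ratio: 3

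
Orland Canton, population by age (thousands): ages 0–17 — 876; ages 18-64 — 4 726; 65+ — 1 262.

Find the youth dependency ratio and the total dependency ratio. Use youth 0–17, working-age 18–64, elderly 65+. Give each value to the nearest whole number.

Youth dependency ratio = 876 / 4 726 × 100 = 19
Total dependency ratio = (876 + 1 262) / 4 726 × 100 = 2 138 / 4 726 × 100 = 45

Youth dependency ratio: 19
Total dependency ratio: 45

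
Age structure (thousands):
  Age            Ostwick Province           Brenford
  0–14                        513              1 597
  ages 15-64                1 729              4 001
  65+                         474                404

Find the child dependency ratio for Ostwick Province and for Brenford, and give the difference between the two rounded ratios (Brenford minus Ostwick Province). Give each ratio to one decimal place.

Ostwick Province: 513 / 1 729 × 100 = 29.7
Brenford: 1 597 / 4 001 × 100 = 39.9

Ostwick Province: 29.7
Brenford: 39.9
Difference: +10.2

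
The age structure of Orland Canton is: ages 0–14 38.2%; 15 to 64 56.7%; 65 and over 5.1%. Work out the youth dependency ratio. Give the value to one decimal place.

Youth dependency ratio = 38.2 / 56.7 × 100 = 67.4

Youth dependency ratio: 67.4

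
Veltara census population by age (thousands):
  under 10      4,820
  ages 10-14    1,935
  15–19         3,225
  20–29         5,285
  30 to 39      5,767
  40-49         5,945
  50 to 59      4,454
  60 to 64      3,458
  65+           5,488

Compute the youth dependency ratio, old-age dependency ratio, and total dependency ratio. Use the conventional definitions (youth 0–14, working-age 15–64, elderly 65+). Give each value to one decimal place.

Youth dependency ratio: 24.0
Old-age dependency ratio: 19.5
Total dependency ratio: 43.5

0–14: 4,820 + 1,935 = 6,755
15–64: 3,225 + 5,285 + 5,767 + 5,945 + 4,454 + 3,458 = 28,134
65+: 5,488
Youth dependency ratio = 6,755 / 28,134 × 100 = 24.0
Old-age dependency ratio = 5,488 / 28,134 × 100 = 19.5
Total dependency ratio = (6,755 + 5,488) / 28,134 × 100 = 12,243 / 28,134 × 100 = 43.5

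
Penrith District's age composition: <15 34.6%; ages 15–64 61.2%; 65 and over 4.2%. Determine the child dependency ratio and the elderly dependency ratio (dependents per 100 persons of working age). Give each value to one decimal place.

Youth dependency ratio = 34.6 / 61.2 × 100 = 56.5
Old-age dependency ratio = 4.2 / 61.2 × 100 = 6.9

Youth dependency ratio: 56.5
Old-age dependency ratio: 6.9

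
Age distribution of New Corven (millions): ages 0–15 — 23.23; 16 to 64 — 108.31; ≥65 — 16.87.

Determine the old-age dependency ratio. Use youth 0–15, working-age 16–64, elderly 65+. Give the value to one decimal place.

Old-age dependency ratio = 16.87 / 108.31 × 100 = 15.6

Old-age dependency ratio: 15.6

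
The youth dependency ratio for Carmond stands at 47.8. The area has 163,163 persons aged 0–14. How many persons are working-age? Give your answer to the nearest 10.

Youth dependency ratio = youth / working-age × 100
47.8 = 163,163 / W × 100
⇒ 341,350

Working-age: 341,350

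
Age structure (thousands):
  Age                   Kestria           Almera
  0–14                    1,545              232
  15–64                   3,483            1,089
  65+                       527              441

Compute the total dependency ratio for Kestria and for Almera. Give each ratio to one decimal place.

Kestria: (1,545 + 527) / 3,483 × 100 = 2,072 / 3,483 × 100 = 59.5
Almera: (232 + 441) / 1,089 × 100 = 673 / 1,089 × 100 = 61.8

Kestria: 59.5
Almera: 61.8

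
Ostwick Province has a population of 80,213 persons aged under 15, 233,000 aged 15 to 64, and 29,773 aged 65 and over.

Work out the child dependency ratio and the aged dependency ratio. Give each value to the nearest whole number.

Youth dependency ratio = 80,213 / 233,000 × 100 = 34
Old-age dependency ratio = 29,773 / 233,000 × 100 = 13

Youth dependency ratio: 34
Old-age dependency ratio: 13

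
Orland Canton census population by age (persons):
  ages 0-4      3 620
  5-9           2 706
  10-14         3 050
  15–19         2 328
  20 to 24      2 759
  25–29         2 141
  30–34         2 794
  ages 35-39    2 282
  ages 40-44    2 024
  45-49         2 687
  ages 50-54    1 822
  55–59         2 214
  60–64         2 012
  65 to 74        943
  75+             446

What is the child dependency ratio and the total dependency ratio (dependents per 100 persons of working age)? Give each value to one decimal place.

0–14: 3 620 + 2 706 + 3 050 = 9 376
15–64: 2 328 + 2 759 + 2 141 + 2 794 + 2 282 + 2 024 + 2 687 + 1 822 + 2 214 + 2 012 = 23 063
65+: 943 + 446 = 1 389
Youth dependency ratio = 9 376 / 23 063 × 100 = 40.7
Total dependency ratio = (9 376 + 1 389) / 23 063 × 100 = 10 765 / 23 063 × 100 = 46.7

Youth dependency ratio: 40.7
Total dependency ratio: 46.7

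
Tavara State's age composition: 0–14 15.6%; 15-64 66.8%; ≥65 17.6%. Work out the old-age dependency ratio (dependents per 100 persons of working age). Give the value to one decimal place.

Old-age dependency ratio: 26.3

Old-age dependency ratio = 17.6 / 66.8 × 100 = 26.3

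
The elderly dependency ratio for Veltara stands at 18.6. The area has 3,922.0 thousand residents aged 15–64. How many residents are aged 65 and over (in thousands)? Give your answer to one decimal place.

Old-age dependency ratio = elderly / working-age × 100
18.6 = E / 3,922.0 × 100
⇒ 729.5

Aged 65 and over: 729.5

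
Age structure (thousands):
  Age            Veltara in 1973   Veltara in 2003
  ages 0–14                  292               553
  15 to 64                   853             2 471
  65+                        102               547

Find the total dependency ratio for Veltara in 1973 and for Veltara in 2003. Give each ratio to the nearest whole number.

Veltara in 1973: 46
Veltara in 2003: 45

Veltara in 1973: (292 + 102) / 853 × 100 = 394 / 853 × 100 = 46
Veltara in 2003: (553 + 547) / 2 471 × 100 = 1 100 / 2 471 × 100 = 45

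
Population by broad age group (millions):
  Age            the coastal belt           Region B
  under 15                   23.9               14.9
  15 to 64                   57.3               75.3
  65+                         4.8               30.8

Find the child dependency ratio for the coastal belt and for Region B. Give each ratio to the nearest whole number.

the coastal belt: 23.9 / 57.3 × 100 = 42
Region B: 14.9 / 75.3 × 100 = 20

the coastal belt: 42
Region B: 20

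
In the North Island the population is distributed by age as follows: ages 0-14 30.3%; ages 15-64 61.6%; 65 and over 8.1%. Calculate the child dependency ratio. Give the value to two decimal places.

Youth dependency ratio: 49.19

Youth dependency ratio = 30.3 / 61.6 × 100 = 49.19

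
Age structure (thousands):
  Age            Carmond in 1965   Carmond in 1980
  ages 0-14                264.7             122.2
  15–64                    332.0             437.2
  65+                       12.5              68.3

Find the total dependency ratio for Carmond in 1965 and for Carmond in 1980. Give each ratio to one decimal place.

Carmond in 1965: (264.7 + 12.5) / 332.0 × 100 = 277.2 / 332.0 × 100 = 83.5
Carmond in 1980: (122.2 + 68.3) / 437.2 × 100 = 190.5 / 437.2 × 100 = 43.6

Carmond in 1965: 83.5
Carmond in 1980: 43.6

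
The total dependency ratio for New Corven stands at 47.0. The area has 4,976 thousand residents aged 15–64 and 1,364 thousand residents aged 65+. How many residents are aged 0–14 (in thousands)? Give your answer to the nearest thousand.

Aged 0–14: 975

Total dependency ratio = (youth + elderly) / working-age × 100
47.0 = (Y + 1,364) / 4,976 × 100
⇒ 975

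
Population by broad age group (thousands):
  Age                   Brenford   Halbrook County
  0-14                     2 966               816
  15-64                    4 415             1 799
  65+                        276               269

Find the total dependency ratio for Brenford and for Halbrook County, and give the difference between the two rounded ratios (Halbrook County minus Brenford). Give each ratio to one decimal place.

Brenford: (2 966 + 276) / 4 415 × 100 = 3 242 / 4 415 × 100 = 73.4
Halbrook County: (816 + 269) / 1 799 × 100 = 1 085 / 1 799 × 100 = 60.3

Brenford: 73.4
Halbrook County: 60.3
Difference: -13.1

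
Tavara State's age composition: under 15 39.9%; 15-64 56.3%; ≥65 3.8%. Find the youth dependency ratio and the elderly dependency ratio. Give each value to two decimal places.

Youth dependency ratio = 39.9 / 56.3 × 100 = 70.87
Old-age dependency ratio = 3.8 / 56.3 × 100 = 6.75

Youth dependency ratio: 70.87
Old-age dependency ratio: 6.75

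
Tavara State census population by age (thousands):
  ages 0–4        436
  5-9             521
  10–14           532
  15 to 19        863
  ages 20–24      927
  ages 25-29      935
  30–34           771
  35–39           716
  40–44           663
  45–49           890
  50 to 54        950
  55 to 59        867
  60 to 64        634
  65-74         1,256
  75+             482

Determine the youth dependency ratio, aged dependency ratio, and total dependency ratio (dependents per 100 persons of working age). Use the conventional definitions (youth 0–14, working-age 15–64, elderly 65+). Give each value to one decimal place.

Youth dependency ratio: 18.1
Old-age dependency ratio: 21.2
Total dependency ratio: 39.3

0–14: 436 + 521 + 532 = 1,489
15–64: 863 + 927 + 935 + 771 + 716 + 663 + 890 + 950 + 867 + 634 = 8,216
65+: 1,256 + 482 = 1,738
Youth dependency ratio = 1,489 / 8,216 × 100 = 18.1
Old-age dependency ratio = 1,738 / 8,216 × 100 = 21.2
Total dependency ratio = (1,489 + 1,738) / 8,216 × 100 = 3,227 / 8,216 × 100 = 39.3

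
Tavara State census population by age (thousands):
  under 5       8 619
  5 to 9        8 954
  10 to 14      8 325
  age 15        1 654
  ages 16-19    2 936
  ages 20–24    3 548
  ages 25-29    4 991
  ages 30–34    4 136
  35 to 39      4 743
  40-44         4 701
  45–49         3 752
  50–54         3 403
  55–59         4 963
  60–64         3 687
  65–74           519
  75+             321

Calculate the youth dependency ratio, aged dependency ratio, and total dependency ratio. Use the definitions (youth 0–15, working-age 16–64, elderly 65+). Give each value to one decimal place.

0–15: 8 619 + 8 954 + 8 325 + 1 654 = 27 552
16–64: 2 936 + 3 548 + 4 991 + 4 136 + 4 743 + 4 701 + 3 752 + 3 403 + 4 963 + 3 687 = 40 860
65+: 519 + 321 = 840
Youth dependency ratio = 27 552 / 40 860 × 100 = 67.4
Old-age dependency ratio = 840 / 40 860 × 100 = 2.1
Total dependency ratio = (27 552 + 840) / 40 860 × 100 = 28 392 / 40 860 × 100 = 69.5

Youth dependency ratio: 67.4
Old-age dependency ratio: 2.1
Total dependency ratio: 69.5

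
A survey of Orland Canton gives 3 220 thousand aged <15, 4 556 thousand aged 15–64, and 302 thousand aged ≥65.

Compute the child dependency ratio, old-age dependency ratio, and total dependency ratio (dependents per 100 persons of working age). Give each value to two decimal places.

Youth dependency ratio = 3 220 / 4 556 × 100 = 70.68
Old-age dependency ratio = 302 / 4 556 × 100 = 6.63
Total dependency ratio = (3 220 + 302) / 4 556 × 100 = 3 522 / 4 556 × 100 = 77.30

Youth dependency ratio: 70.68
Old-age dependency ratio: 6.63
Total dependency ratio: 77.30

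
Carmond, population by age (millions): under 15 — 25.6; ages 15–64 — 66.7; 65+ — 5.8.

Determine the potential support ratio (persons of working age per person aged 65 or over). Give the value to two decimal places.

Potential support ratio: 11.50

Potential support ratio = 66.7 / 5.8 = 11.50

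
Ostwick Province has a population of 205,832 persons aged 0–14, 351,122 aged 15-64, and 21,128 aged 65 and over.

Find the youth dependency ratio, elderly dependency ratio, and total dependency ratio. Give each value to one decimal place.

Youth dependency ratio: 58.6
Old-age dependency ratio: 6.0
Total dependency ratio: 64.6

Youth dependency ratio = 205,832 / 351,122 × 100 = 58.6
Old-age dependency ratio = 21,128 / 351,122 × 100 = 6.0
Total dependency ratio = (205,832 + 21,128) / 351,122 × 100 = 226,960 / 351,122 × 100 = 64.6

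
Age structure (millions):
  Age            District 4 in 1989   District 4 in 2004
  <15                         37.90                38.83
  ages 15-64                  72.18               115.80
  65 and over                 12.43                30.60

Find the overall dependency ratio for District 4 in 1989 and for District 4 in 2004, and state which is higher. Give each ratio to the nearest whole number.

District 4 in 1989: 70
District 4 in 2004: 60
Higher: District 4 in 1989

District 4 in 1989: (37.90 + 12.43) / 72.18 × 100 = 50.33 / 72.18 × 100 = 70
District 4 in 2004: (38.83 + 30.60) / 115.80 × 100 = 69.43 / 115.80 × 100 = 60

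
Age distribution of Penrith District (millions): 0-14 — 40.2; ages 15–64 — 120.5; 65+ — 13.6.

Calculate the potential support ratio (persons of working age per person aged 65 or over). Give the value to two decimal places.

Potential support ratio = 120.5 / 13.6 = 8.86

Potential support ratio: 8.86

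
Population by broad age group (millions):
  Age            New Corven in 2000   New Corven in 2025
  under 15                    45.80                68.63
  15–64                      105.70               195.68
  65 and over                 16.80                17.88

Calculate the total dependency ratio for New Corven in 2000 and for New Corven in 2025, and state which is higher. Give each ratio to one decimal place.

New Corven in 2000: 59.2
New Corven in 2025: 44.2
Higher: New Corven in 2000

New Corven in 2000: (45.80 + 16.80) / 105.70 × 100 = 62.60 / 105.70 × 100 = 59.2
New Corven in 2025: (68.63 + 17.88) / 195.68 × 100 = 86.51 / 195.68 × 100 = 44.2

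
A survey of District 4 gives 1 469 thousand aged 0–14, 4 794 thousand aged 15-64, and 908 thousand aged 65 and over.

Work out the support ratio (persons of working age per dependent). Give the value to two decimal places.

Support ratio = 4 794 / (1 469 + 908) = 4 794 / 2 377 = 2.02

Support ratio: 2.02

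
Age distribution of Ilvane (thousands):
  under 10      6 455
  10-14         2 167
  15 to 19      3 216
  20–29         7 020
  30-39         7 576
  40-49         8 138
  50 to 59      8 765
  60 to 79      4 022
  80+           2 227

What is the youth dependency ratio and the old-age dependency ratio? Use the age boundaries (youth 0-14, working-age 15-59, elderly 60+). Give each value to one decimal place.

Youth dependency ratio: 24.8
Old-age dependency ratio: 18.0

0–14: 6 455 + 2 167 = 8 622
15–59: 3 216 + 7 020 + 7 576 + 8 138 + 8 765 = 34 715
60+: 4 022 + 2 227 = 6 249
Youth dependency ratio = 8 622 / 34 715 × 100 = 24.8
Old-age dependency ratio = 6 249 / 34 715 × 100 = 18.0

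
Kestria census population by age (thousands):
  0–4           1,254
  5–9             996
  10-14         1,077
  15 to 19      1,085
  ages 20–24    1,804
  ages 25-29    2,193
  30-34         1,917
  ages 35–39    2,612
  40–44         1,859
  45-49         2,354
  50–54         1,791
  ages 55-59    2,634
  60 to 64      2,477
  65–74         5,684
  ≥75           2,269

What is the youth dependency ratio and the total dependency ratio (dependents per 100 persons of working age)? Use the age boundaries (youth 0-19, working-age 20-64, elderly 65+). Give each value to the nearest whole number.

0–19: 1,254 + 996 + 1,077 + 1,085 = 4,412
20–64: 1,804 + 2,193 + 1,917 + 2,612 + 1,859 + 2,354 + 1,791 + 2,634 + 2,477 = 19,641
65+: 5,684 + 2,269 = 7,953
Youth dependency ratio = 4,412 / 19,641 × 100 = 22
Total dependency ratio = (4,412 + 7,953) / 19,641 × 100 = 12,365 / 19,641 × 100 = 63

Youth dependency ratio: 22
Total dependency ratio: 63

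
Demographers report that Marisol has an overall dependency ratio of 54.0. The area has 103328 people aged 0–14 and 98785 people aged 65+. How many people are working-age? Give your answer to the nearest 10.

Total dependency ratio = (youth + elderly) / working-age × 100
54.0 = (103328 + 98785) / W × 100
⇒ 374280

Working-age: 374280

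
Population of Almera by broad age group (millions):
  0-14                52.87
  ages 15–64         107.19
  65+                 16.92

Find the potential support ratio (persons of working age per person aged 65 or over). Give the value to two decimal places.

Potential support ratio = 107.19 / 16.92 = 6.34

Potential support ratio: 6.34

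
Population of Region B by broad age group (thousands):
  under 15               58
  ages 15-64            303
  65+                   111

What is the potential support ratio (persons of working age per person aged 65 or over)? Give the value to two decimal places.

Potential support ratio = 303 / 111 = 2.73

Potential support ratio: 2.73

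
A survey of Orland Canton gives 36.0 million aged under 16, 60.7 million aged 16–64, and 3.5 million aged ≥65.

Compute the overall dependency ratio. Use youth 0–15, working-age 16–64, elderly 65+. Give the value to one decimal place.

Total dependency ratio = (36.0 + 3.5) / 60.7 × 100 = 39.5 / 60.7 × 100 = 65.1

Total dependency ratio: 65.1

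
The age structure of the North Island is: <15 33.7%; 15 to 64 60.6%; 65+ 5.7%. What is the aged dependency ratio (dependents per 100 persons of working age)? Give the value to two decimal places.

Old-age dependency ratio: 9.41

Old-age dependency ratio = 5.7 / 60.6 × 100 = 9.41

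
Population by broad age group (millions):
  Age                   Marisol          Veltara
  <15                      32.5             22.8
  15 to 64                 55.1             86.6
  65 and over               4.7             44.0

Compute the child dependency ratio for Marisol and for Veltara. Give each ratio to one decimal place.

Marisol: 32.5 / 55.1 × 100 = 59.0
Veltara: 22.8 / 86.6 × 100 = 26.3

Marisol: 59.0
Veltara: 26.3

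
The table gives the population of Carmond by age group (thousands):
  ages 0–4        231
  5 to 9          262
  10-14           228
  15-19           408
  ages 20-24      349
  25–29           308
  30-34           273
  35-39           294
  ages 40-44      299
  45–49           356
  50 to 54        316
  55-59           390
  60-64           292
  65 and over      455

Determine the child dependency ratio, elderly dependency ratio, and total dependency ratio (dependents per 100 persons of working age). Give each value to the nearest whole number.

Youth dependency ratio: 22
Old-age dependency ratio: 14
Total dependency ratio: 36

0–14: 231 + 262 + 228 = 721
15–64: 408 + 349 + 308 + 273 + 294 + 299 + 356 + 316 + 390 + 292 = 3,285
65+: 455
Youth dependency ratio = 721 / 3,285 × 100 = 22
Old-age dependency ratio = 455 / 3,285 × 100 = 14
Total dependency ratio = (721 + 455) / 3,285 × 100 = 1,176 / 3,285 × 100 = 36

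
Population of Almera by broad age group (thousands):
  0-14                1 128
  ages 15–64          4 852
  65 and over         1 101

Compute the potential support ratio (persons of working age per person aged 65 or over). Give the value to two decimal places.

Potential support ratio = 4 852 / 1 101 = 4.41

Potential support ratio: 4.41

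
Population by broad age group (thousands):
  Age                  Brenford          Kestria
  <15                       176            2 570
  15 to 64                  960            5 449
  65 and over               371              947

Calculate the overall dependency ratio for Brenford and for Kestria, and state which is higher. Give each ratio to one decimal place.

Brenford: (176 + 371) / 960 × 100 = 547 / 960 × 100 = 57.0
Kestria: (2 570 + 947) / 5 449 × 100 = 3 517 / 5 449 × 100 = 64.5

Brenford: 57.0
Kestria: 64.5
Higher: Kestria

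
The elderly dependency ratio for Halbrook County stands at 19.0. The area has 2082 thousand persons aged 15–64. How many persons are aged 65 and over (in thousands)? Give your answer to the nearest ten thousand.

Old-age dependency ratio = elderly / working-age × 100
19.0 = E / 2082 × 100
⇒ 400

Aged 65 and over: 400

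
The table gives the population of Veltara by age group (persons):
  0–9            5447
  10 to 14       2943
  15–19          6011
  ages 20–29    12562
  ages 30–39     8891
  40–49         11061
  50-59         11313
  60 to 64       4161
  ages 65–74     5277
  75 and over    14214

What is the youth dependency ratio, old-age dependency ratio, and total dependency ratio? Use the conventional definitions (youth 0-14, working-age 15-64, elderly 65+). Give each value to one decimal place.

0–14: 5447 + 2943 = 8390
15–64: 6011 + 12562 + 8891 + 11061 + 11313 + 4161 = 53999
65+: 5277 + 14214 = 19491
Youth dependency ratio = 8390 / 53999 × 100 = 15.5
Old-age dependency ratio = 19491 / 53999 × 100 = 36.1
Total dependency ratio = (8390 + 19491) / 53999 × 100 = 27881 / 53999 × 100 = 51.6

Youth dependency ratio: 15.5
Old-age dependency ratio: 36.1
Total dependency ratio: 51.6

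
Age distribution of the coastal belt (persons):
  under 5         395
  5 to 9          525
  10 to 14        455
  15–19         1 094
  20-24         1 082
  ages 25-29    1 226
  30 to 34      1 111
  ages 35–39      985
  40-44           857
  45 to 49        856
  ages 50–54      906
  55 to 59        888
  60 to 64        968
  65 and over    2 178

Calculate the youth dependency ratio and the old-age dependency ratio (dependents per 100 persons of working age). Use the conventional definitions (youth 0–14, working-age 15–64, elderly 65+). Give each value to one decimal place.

0–14: 395 + 525 + 455 = 1 375
15–64: 1 094 + 1 082 + 1 226 + 1 111 + 985 + 857 + 856 + 906 + 888 + 968 = 9 973
65+: 2 178
Youth dependency ratio = 1 375 / 9 973 × 100 = 13.8
Old-age dependency ratio = 2 178 / 9 973 × 100 = 21.8

Youth dependency ratio: 13.8
Old-age dependency ratio: 21.8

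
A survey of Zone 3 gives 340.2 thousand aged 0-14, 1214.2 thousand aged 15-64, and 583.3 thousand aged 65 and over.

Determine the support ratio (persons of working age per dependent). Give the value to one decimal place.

Support ratio: 1.3

Support ratio = 1214.2 / (340.2 + 583.3) = 1214.2 / 923.5 = 1.3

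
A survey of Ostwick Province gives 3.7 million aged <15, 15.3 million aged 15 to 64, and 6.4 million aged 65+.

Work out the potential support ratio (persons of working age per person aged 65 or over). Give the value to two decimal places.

Potential support ratio: 2.39

Potential support ratio = 15.3 / 6.4 = 2.39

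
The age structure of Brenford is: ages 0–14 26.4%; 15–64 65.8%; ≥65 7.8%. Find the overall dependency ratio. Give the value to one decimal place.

Total dependency ratio: 52.0

Total dependency ratio = (26.4 + 7.8) / 65.8 × 100 = 34.2 / 65.8 × 100 = 52.0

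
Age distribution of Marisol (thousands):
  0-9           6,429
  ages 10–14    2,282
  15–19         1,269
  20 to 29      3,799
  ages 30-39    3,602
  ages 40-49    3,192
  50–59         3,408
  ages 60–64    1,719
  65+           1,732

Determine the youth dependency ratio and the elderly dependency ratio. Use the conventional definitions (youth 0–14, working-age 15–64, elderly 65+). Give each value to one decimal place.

Youth dependency ratio: 51.3
Old-age dependency ratio: 10.2

0–14: 6,429 + 2,282 = 8,711
15–64: 1,269 + 3,799 + 3,602 + 3,192 + 3,408 + 1,719 = 16,989
65+: 1,732
Youth dependency ratio = 8,711 / 16,989 × 100 = 51.3
Old-age dependency ratio = 1,732 / 16,989 × 100 = 10.2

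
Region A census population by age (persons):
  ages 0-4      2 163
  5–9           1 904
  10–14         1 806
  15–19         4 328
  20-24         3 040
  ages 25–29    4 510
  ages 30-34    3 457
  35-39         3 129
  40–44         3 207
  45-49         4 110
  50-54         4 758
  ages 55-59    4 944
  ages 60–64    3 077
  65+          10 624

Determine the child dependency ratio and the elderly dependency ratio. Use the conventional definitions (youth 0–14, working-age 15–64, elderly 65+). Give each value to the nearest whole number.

Youth dependency ratio: 15
Old-age dependency ratio: 28

0–14: 2 163 + 1 904 + 1 806 = 5 873
15–64: 4 328 + 3 040 + 4 510 + 3 457 + 3 129 + 3 207 + 4 110 + 4 758 + 4 944 + 3 077 = 38 560
65+: 10 624
Youth dependency ratio = 5 873 / 38 560 × 100 = 15
Old-age dependency ratio = 10 624 / 38 560 × 100 = 28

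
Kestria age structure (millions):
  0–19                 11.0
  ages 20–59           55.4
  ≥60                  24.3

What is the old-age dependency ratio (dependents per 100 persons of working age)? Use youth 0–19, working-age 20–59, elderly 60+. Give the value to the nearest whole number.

Old-age dependency ratio = 24.3 / 55.4 × 100 = 44

Old-age dependency ratio: 44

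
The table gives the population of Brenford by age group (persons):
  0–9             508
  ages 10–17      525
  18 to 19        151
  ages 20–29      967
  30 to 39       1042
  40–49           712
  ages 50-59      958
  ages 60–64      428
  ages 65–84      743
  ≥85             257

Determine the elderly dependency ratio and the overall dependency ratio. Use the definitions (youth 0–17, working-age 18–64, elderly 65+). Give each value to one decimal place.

Old-age dependency ratio: 23.5
Total dependency ratio: 47.7

0–17: 508 + 525 = 1033
18–64: 151 + 967 + 1042 + 712 + 958 + 428 = 4258
65+: 743 + 257 = 1000
Old-age dependency ratio = 1000 / 4258 × 100 = 23.5
Total dependency ratio = (1033 + 1000) / 4258 × 100 = 2033 / 4258 × 100 = 47.7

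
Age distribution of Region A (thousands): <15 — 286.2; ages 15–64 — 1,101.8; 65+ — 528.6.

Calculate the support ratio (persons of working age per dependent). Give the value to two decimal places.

Support ratio = 1,101.8 / (286.2 + 528.6) = 1,101.8 / 814.8 = 1.35

Support ratio: 1.35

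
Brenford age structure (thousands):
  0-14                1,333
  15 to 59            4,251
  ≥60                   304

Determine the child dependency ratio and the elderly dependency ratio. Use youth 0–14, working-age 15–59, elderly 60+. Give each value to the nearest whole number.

Youth dependency ratio: 31
Old-age dependency ratio: 7

Youth dependency ratio = 1,333 / 4,251 × 100 = 31
Old-age dependency ratio = 304 / 4,251 × 100 = 7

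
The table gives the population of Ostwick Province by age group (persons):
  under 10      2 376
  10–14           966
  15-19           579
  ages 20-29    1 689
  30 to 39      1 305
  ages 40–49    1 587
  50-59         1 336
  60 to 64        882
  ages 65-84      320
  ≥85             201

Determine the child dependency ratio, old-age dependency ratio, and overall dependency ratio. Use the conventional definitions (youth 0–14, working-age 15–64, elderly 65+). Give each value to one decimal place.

Youth dependency ratio: 45.3
Old-age dependency ratio: 7.1
Total dependency ratio: 52.4

0–14: 2 376 + 966 = 3 342
15–64: 579 + 1 689 + 1 305 + 1 587 + 1 336 + 882 = 7 378
65+: 320 + 201 = 521
Youth dependency ratio = 3 342 / 7 378 × 100 = 45.3
Old-age dependency ratio = 521 / 7 378 × 100 = 7.1
Total dependency ratio = (3 342 + 521) / 7 378 × 100 = 3 863 / 7 378 × 100 = 52.4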